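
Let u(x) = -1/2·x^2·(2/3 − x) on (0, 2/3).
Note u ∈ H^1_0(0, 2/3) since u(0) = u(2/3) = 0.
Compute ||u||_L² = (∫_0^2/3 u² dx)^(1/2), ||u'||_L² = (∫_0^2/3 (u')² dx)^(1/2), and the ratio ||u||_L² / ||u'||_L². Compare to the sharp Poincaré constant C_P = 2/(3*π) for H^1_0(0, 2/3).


||u||_L² / ||u'||_L² = sqrt(14)/21 < C_P = 2/(3*π).

u(x) = -1/2·x^2·(2/3 − x), so u'(x) = x*(9*x - 4)/6.
u(x) = -1/2·x^2·(2/3 − x) vanishes at x = 0 and x = 2/3, so u ∈ H^1_0(0, 2/3). Differentiate via the product rule and integrate the resulting polynomials term by term.
  ∫_0^2/3 u² dx = ∫_0^2/3 (x^6/4 - x^5/3 + x^4/9) dx. Term by term:
    ∫_0^2/3 x^6/4 dx = 32/15309;  ∫_0^2/3 -x^5/3 dx = -32/6561;  ∫_0^2/3 x^4/9 dx = 32/10935.
  Sum: 32/15309 − 32/6561 + 32/10935 = 32/229635.
  ∫_0^2/3 (u')² dx = ∫_0^2/3 (9*x^4/4 - 2*x^3 + 4*x^2/9) dx. Term by term:
    ∫_0^2/3 9*x^4/4 dx = 8/135;  ∫_0^2/3 -2*x^3 dx = -8/81;  ∫_0^2/3 4*x^2/9 dx = 32/729.
  Sum: 8/135 − 8/81 + 32/729 = 16/3645.
∫_0^2/3 u² dx = 32/229635, so ||u||_L² = 4*sqrt(70)/2835.
∫_0^2/3 (u')² dx = 16/3645, so ||u'||_L² = 4*sqrt(5)/135.
Ratio ||u||_L² / ||u'||_L² = sqrt(14)/21.
Sharp Poincaré constant on H^1_0(0, 2/3) is C_P = L/π = 2/(3*π), achieved by sin(3*π/2·x).
A polynomial bump cannot attain the sharp Poincaré constant (only the first sine eigenfunction does), so the ratio is strictly less than C_P, consistent with ||u||_L² ≤ C_P ||u'||_L².


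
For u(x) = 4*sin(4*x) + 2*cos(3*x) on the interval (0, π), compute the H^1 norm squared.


||u||_{H^1(0,π)}^2 = 1280/7 + 156*π

u'(x) = -6*sin(3*x) + 16*cos(4*x).
Expand u² and (u')² and integrate term by term on (0, π), using: for integers n ≥ 1, ∫_0^π sin²(nx) dx = ∫_0^π cos²(nx) dx = π/2; for n ≠ n', ∫_0^π sin(nx)sin(n'x) dx = ∫_0^π cos(nx)cos(n'x) dx = 0; and by product-to-sum, ∫_0^π sin(nx)cos(n'x) dx = ½∫_0^π [sin((n+n')x) + sin((n−n')x)] dx, which is 0 when n+n' is even and 2n/(n²−n'²) when n+n' is odd (it need not vanish on (0, π)).
  u² squared terms: (2)²·∫cos(3x)² dx = 4·π/2 = 2*π;  (4)²·∫sin(4x)² dx = 16·π/2 = 8*π.
  u² cross terms: 2·(2)·(4)·∫cos(3x)·sin(4x) dx = 16·(8/7) = 128/7.
  So ∫_0^π u² dx = 2*π + 8*π + 128/7 = 128/7 + 10*π.
  (u')² squared terms: (-6)²·∫sin(3x)² dx = 36·π/2 = 18*π;  (16)²·∫cos(4x)² dx = 256·π/2 = 128*π.
  (u')² cross terms: 2·(-6)·(16)·∫sin(3x)·cos(4x) dx = -192·(-6/7) = 1152/7.
  So ∫_0^π (u')² dx = 18*π + 128*π + 1152/7 = 1152/7 + 146*π.
||u||_{H^1}^2 = (128/7 + 10*π) + (1152/7 + 146*π) = 1280/7 + 156*π.


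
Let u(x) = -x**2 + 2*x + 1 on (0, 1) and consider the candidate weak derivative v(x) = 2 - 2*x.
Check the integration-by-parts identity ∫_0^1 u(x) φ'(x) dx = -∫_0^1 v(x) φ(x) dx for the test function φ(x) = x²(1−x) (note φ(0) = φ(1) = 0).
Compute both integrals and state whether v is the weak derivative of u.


LHS = -1/15, RHS = -1/15. Yes, v = u' weakly.

u(x) = -x**2 + 2*x + 1, classical derivative u'(x) = 2 - 2*x.
φ(x) = x²(1−x), so φ'(x) = x*(2 - 3*x).
Note φ(0) = φ(1) = 0, so the boundary term u·φ vanishes.
LHS = ∫_0^1 u(x) φ'(x) dx = ∫_0^1 (3*x^4 - 8*x^3 + x^2 + 2*x) dx. Term by term:
  ∫_0^1 3*x^4 dx = 3/5;  ∫_0^1 -8*x^3 dx = -2;  ∫_0^1 x^2 dx = 1/3;
  ∫_0^1 2*x dx = 1.
Sum: 3/5 − 2 + 1/3 + 1 = -1/15.
So LHS = -1/15.
∫_0^1 v(x) φ(x) dx = ∫_0^1 (2*x^4 - 4*x^3 + 2*x^2) dx. Term by term:
  ∫_0^1 2*x^4 dx = 2/5;  ∫_0^1 -4*x^3 dx = -1;  ∫_0^1 2*x^2 dx = 2/3.
Sum: 2/5 − 1 + 2/3 = 1/15.
So RHS = -∫_0^1 v(x) φ(x) dx = -1/15.
LHS = RHS, so the identity holds for this test φ.
Moreover u is smooth here and v(x) = u'(x) = 2 - 2*x pointwise, so the identity holds for every test function. Hence v is the weak derivative of u.


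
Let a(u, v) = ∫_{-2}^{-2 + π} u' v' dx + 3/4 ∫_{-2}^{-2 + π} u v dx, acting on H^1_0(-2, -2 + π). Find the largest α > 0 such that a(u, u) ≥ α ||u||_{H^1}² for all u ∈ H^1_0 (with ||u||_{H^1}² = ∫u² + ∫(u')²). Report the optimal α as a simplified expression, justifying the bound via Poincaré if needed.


α = 7/8

Coercivity of a(·,·) on H^1_0(-2, -2 + π) means a(u, u) ≥ α ||u||_{H^1}² for every u ∈ H^1_0.
The interval has length L = π, and Poincaré/coercivity depend only on L. Here a(u, u) = ∫(u')² + (3/4)·∫u².
Here 0 < c = 3/4 < 1. The condition a(u,u) ≥ α||u||_{H^1}² reads (1−α)∫(u')² ≥ (α−c)∫u². Any admissible α is ≤ 1 (rapidly oscillating u have ∫u²/∫(u')² → 0), and α = 1 would force 0 ≥ (1−c)∫u², impossible since c < 1; so 1−α > 0. By the sharp Poincaré inequality on H^1_0 of an interval of length L, ∫(u')² ≥ (π/L)²∫u² with equality for the first sine mode sin(π(x−x₀)/L) (x₀ the left endpoint), so the inequality holds for all u iff (1−α)(π/L)² ≥ α − c, i.e. α ≤ ((π/L)² + c)/((π/L)² + 1) = (1 + c(L/π)²)/(1 + (L/π)²). With (π/L)² = 1 and c = 3/4, the largest admissible constant is α = ((π/L)² + c)/((π/L)² + 1).
Simplifying, α = 7/8.


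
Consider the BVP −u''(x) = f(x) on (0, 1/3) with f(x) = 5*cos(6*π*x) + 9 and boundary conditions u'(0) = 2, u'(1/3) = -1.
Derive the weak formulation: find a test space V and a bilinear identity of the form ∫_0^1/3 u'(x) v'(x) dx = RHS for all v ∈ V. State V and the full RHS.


V = H^1(0, 1/3) (v unrestricted at boundary; u is determined up to an additive constant); weak form: ∫_0^1/3 u'v' dx = ∫_0^1/3 (5*cos(6*π*x) + 9) v dx − v(1/3) − 2·v(0) for all v ∈ V.

Multiply both sides by a test function v and integrate from 0 to 1/3:
  ∫_0^1/3 −u''(x) v(x) dx = ∫_0^1/3 f(x) v(x) dx.
Integrate the LHS by parts once:
  ∫_0^1/3 −u'' v dx = −[u'(x) v(x)]_0^1/3 + ∫_0^1/3 u'(x) v'(x) dx.
Thus ∫_0^1/3 u'(x) v'(x) dx = ∫_0^1/3 f(x) v(x) dx + [u'(x) v(x)]_0^1/3.
Choose V so that boundary terms are either known or forced to vanish.
u has inhomogeneous Neumann u'(0) = 2, u'(1/3) = -1. [u' v]_0^1/3 = (-1)·v(1/3) − (2)·v(0) = − v(1/3) − 2·v(0). Take V = H^1(0, 1/3); boundary term becomes part of RHS.
Weak formulation: find u (satisfying any essential BC) such that ∫_0^1/3 u'(x) v'(x) dx = ∫_0^1/3 f v dx − v(1/3) − 2·v(0) for all v ∈ V (Neumann data are natural BCs: they enter the RHS as boundary terms).
Substituting f(x) = 5*cos(6*π*x) + 9, the right-hand side is ∫_0^1/3 (5*cos(6*π*x) + 9) v dx − v(1/3) − 2·v(0).
Compatibility check (pure Neumann): taking v ≡ 1 ∈ V gives 0 = ∫_0^1/3 f dx + (-1) − (2), i.e. ∫_0^1/3 f dx must equal u'(0) − u'(1/3) = 3. Indeed ∫_0^1/3 (5*cos(6*π*x) + 9) dx = 3, so the data are compatible. The solution is then unique only up to an additive constant (fix it e.g. by requiring ∫_0^1/3 u dx = 0).


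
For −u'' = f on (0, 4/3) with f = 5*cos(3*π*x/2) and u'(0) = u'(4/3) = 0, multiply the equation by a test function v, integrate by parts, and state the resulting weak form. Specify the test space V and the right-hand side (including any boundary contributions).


V = H^1(0, 4/3) (no boundary constraint on v; u is determined up to an additive constant); weak form: ∫_0^4/3 u'v' dx = ∫_0^4/3 (5*cos(3*π*x/2)) v dx for all v ∈ V.

Multiply both sides by a test function v and integrate from 0 to 4/3:
  ∫_0^4/3 −u''(x) v(x) dx = ∫_0^4/3 f(x) v(x) dx.
Integrate the LHS by parts once:
  ∫_0^4/3 −u'' v dx = −[u'(x) v(x)]_0^4/3 + ∫_0^4/3 u'(x) v'(x) dx.
Thus ∫_0^4/3 u'(x) v'(x) dx = ∫_0^4/3 f(x) v(x) dx + [u'(x) v(x)]_0^4/3.
Choose V so that boundary terms are either known or forced to vanish.
u has homogeneous Neumann: u'(0) = u'(4/3) = 0. So [u' v]_0^4/3 = 0·v(4/3) − 0·v(0) = 0 for any v; take V = H^1(0, 4/3).
Weak formulation: find u (satisfying any essential BC) such that ∫_0^4/3 u'(x) v'(x) dx = ∫_0^4/3 f v dx for all v ∈ V (homogeneous Neumann, so boundary terms vanish).
Substituting f(x) = 5*cos(3*π*x/2), the right-hand side is ∫_0^4/3 (5*cos(3*π*x/2)) v dx.
Compatibility check (pure Neumann): taking v ≡ 1 ∈ V gives 0 = ∫_0^4/3 f dx + (0) − (0), i.e. ∫_0^4/3 f dx must equal u'(0) − u'(4/3) = 0. Indeed ∫_0^4/3 (5*cos(3*π*x/2)) dx = 0, so the data are compatible. The solution is then unique only up to an additive constant (fix it e.g. by requiring ∫_0^4/3 u dx = 0).


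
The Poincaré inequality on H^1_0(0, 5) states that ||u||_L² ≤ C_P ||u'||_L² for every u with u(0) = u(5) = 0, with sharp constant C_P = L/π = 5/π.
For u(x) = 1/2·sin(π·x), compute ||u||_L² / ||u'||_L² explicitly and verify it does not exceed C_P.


||u||_L² / ||u'||_L² = 1/π < C_P = 5/π.

u(x) = 1/2·sin(π·x), so u'(x) = π*cos(π*x)/2.
Writing u(x) = A·sin(kπx/L) with A = 1/2 and k = 5, use ∫_0^L sin²(kπx/L) dx = L/2 and ∫_0^L cos²(kπx/L) dx = L/2.
u² = 1/4·sin²(π·x) and (u')² = π^2/4·cos²(π·x), and each of sin², cos² integrates to L/2 = 5/2 over (0, 5).
∫_0^5 u² dx = 5/8, so ||u||_L² = sqrt(10)/4.
∫_0^5 (u')² dx = 5*π^2/8, so ||u'||_L² = sqrt(10)*π/4.
Ratio ||u||_L² / ||u'||_L² = 1/π.
Sharp Poincaré constant on H^1_0(0, 5) is C_P = L/π = 5/π, achieved by sin(π/5·x).
This is the k = 5 harmonic; the ratio L/(kπ) is strictly less than C_P = L/π, consistent with the sharp inequality ||u||_L² ≤ C_P ||u'||_L².


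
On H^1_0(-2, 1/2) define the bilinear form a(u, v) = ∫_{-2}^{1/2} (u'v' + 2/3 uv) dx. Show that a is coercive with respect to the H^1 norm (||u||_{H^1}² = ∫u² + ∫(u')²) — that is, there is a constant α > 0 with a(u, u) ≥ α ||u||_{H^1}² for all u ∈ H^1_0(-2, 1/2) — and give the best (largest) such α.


α = 2*(25 + 6*π^2)/(3*(25 + 4*π^2))

Coercivity of a(·,·) on H^1_0(-2, 1/2) means a(u, u) ≥ α ||u||_{H^1}² for every u ∈ H^1_0.
The interval has length L = 5/2, and Poincaré/coercivity depend only on L. Here a(u, u) = ∫(u')² + (2/3)·∫u².
Here 0 < c = 2/3 < 1. The condition a(u,u) ≥ α||u||_{H^1}² reads (1−α)∫(u')² ≥ (α−c)∫u². Any admissible α is ≤ 1 (rapidly oscillating u have ∫u²/∫(u')² → 0), and α = 1 would force 0 ≥ (1−c)∫u², impossible since c < 1; so 1−α > 0. By the sharp Poincaré inequality on H^1_0 of an interval of length L, ∫(u')² ≥ (π/L)²∫u² with equality for the first sine mode sin(π(x−x₀)/L) (x₀ the left endpoint), so the inequality holds for all u iff (1−α)(π/L)² ≥ α − c, i.e. α ≤ ((π/L)² + c)/((π/L)² + 1) = (1 + c(L/π)²)/(1 + (L/π)²). With (π/L)² = 4*π^2/25 and c = 2/3, the largest admissible constant is α = ((π/L)² + c)/((π/L)² + 1).
Simplifying, α = 2*(25 + 6*π^2)/(3*(25 + 4*π^2)).


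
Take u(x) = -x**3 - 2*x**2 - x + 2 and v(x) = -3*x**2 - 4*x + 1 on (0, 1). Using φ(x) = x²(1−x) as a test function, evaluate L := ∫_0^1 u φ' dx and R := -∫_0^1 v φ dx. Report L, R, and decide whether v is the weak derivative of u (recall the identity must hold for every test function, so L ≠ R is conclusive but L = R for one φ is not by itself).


LHS = 23/60, RHS = 13/60. No, v is not the weak derivative of u.

u(x) = -x**3 - 2*x**2 - x + 2, classical derivative u'(x) = -3*x**2 - 4*x - 1.
φ(x) = x²(1−x), so φ'(x) = x*(2 - 3*x).
Note φ(0) = φ(1) = 0, so the boundary term u·φ vanishes.
LHS = ∫_0^1 u(x) φ'(x) dx = ∫_0^1 (3*x^5 + 4*x^4 - x^3 - 8*x^2 + 4*x) dx. Term by term:
  ∫_0^1 3*x^5 dx = 1/2;  ∫_0^1 4*x^4 dx = 4/5;  ∫_0^1 -x^3 dx = -1/4;
  ∫_0^1 -8*x^2 dx = -8/3;  ∫_0^1 4*x dx = 2.
Sum: 1/2 + 4/5 − 1/4 − 8/3 + 2 = 23/60.
So LHS = 23/60.
∫_0^1 v(x) φ(x) dx = ∫_0^1 (3*x^5 + x^4 - 5*x^3 + x^2) dx. Term by term:
  ∫_0^1 3*x^5 dx = 1/2;  ∫_0^1 x^4 dx = 1/5;  ∫_0^1 -5*x^3 dx = -5/4;
  ∫_0^1 x^2 dx = 1/3.
Sum: 1/2 + 1/5 − 5/4 + 1/3 = -13/60.
So RHS = -∫_0^1 v(x) φ(x) dx = 13/60.
LHS − RHS = 1/6 ≠ 0, so the identity fails.
(For a valid weak derivative the identity must hold for EVERY test function, in particular this one. The failure shows v is NOT the weak derivative of u.)
Correct weak derivative would be u'(x) = -3*x**2 - 4*x - 1.


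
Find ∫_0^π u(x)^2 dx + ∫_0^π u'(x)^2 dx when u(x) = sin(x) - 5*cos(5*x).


||u||_{H^1(0,π)}^2 = 326*π

u'(x) = 25*sin(5*x) + cos(x).
Expand u² and (u')² and integrate term by term on (0, π), using: for integers n ≥ 1, ∫_0^π sin²(nx) dx = ∫_0^π cos²(nx) dx = π/2; for n ≠ n', ∫_0^π sin(nx)sin(n'x) dx = ∫_0^π cos(nx)cos(n'x) dx = 0; and by product-to-sum, ∫_0^π sin(nx)cos(n'x) dx = ½∫_0^π [sin((n+n')x) + sin((n−n')x)] dx, which is 0 when n+n' is even and 2n/(n²−n'²) when n+n' is odd (it need not vanish on (0, π)).
  u² squared terms: (-5)²·∫cos(5x)² dx = 25·π/2 = 25*π/2;  (1)²·∫sin(x)² dx = 1·π/2 = π/2.
  u² cross terms: 2·(-5)·(1)·∫cos(5x)·sin(x) dx = -10·(0) = 0.
  So ∫_0^π u² dx = 25*π/2 + π/2 + 0 = 13*π.
  (u')² squared terms: (25)²·∫sin(5x)² dx = 625·π/2 = 625*π/2;  (1)²·∫cos(x)² dx = 1·π/2 = π/2.
  (u')² cross terms: 2·(25)·(1)·∫sin(5x)·cos(x) dx = 50·(0) = 0.
  So ∫_0^π (u')² dx = 625*π/2 + π/2 + 0 = 313*π.
||u||_{H^1}^2 = (13*π) + (313*π) = 326*π.


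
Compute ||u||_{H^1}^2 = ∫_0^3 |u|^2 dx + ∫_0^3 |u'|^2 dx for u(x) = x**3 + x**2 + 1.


||u||_{H^1}^2 = 19347/14

The H^1 norm (squared) on an interval (0, L) is
  ||u||_{H^1}^2 = ∫_0^L u(x)^2 dx + ∫_0^L u'(x)^2 dx.
Compute u'(x) = 3*x**2 + 2*x.
Then u(x)^2 = x**6 + 2*x**5 + x**4 + 2*x**3 + 2*x**2 + 1 and u'(x)^2 = 9*x**4 + 12*x**3 + 4*x**2.
Integrate each monomial from 0 to 3 using ∫_0^3 c·x^n dx = c·3^(n+1)/(n+1):
  ∫_0^3 u(x)^2 dx = ∫_0^3 (x^6 + 2*x^5 + x^4 + 2*x^3 + 2*x^2 + 1) dx. Term by term:
    ∫_0^3 x^6 dx = 2187/7;  ∫_0^3 2*x^5 dx = 243;  ∫_0^3 x^4 dx = 243/5;
    ∫_0^3 2*x^3 dx = 81/2;  ∫_0^3 2*x^2 dx = 18;  ∫_0^3 1 dx = 3.
  Sum: 2187/7 + 243 + 243/5 + 81/2 + 18 + 3 = 46587/70.
  ∫_0^3 u'(x)^2 dx = ∫_0^3 (9*x^4 + 12*x^3 + 4*x^2) dx. Term by term:
    ∫_0^3 9*x^4 dx = 2187/5;  ∫_0^3 12*x^3 dx = 243;  ∫_0^3 4*x^2 dx = 36.
  Sum: 2187/5 + 243 + 36 = 3582/5.
Adding: ||u||_{H^1}^2 = 46587/70 + 3582/5 = 19347/14.


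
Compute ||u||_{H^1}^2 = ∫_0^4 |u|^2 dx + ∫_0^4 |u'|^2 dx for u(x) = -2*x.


||u||_{H^1}^2 = 304/3

The H^1 norm (squared) on an interval (0, L) is
  ||u||_{H^1}^2 = ∫_0^L u(x)^2 dx + ∫_0^L u'(x)^2 dx.
Compute u'(x) = -2.
Then u(x)^2 = 4*x**2 and u'(x)^2 = 4.
Integrate each monomial from 0 to 4 using ∫_0^4 c·x^n dx = c·4^(n+1)/(n+1):
  ∫_0^4 u(x)^2 dx = ∫_0^4 (4*x^2) dx. Term by term:
    ∫_0^4 4*x^2 dx = 256/3.
  ∫_0^4 u'(x)^2 dx = ∫_0^4 (4) dx. Term by term:
    ∫_0^4 4 dx = 16.
Adding: ||u||_{H^1}^2 = 256/3 + 16 = 304/3.


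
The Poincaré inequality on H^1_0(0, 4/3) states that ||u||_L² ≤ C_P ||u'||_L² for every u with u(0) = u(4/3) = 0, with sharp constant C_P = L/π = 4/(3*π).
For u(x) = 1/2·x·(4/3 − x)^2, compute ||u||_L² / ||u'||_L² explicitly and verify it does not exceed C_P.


||u||_L² / ||u'||_L² = 2*sqrt(14)/21 < C_P = 4/(3*π).

u(x) = 1/2·x·(4/3 − x)^2, so u'(x) = (3*x - 4)*(9*x - 4)/18.
u(x) = 1/2·x·(4/3 − x)^2 vanishes at x = 0 and x = 4/3, so u ∈ H^1_0(0, 4/3). Differentiate via the product rule and integrate the resulting polynomials term by term.
  ∫_0^4/3 u² dx = ∫_0^4/3 (x^6/4 - 4*x^5/3 + 8*x^4/3 - 64*x^3/27 + 64*x^2/81) dx. Term by term:
    ∫_0^4/3 x^6/4 dx = 4096/15309;  ∫_0^4/3 -4*x^5/3 dx = -8192/6561;  ∫_0^4/3 8*x^4/3 dx = 8192/3645;
    ∫_0^4/3 -64*x^3/27 dx = -4096/2187;  ∫_0^4/3 64*x^2/81 dx = 4096/6561.
  Sum: 4096/15309 − 8192/6561 + 8192/3645 − 4096/2187 + 4096/6561 = 4096/229635.
  ∫_0^4/3 (u')² dx = ∫_0^4/3 (9*x^4/4 - 8*x^3 + 88*x^2/9 - 128*x/27 + 64/81) dx. Term by term:
    ∫_0^4/3 9*x^4/4 dx = 256/135;  ∫_0^4/3 -8*x^3 dx = -512/81;  ∫_0^4/3 88*x^2/9 dx = 5632/729;
    ∫_0^4/3 -128*x/27 dx = -1024/243;  ∫_0^4/3 64/81 dx = 256/243.
  Sum: 256/135 − 512/81 + 5632/729 − 1024/243 + 256/243 = 512/3645.
∫_0^4/3 u² dx = 4096/229635, so ||u||_L² = 64*sqrt(35)/2835.
∫_0^4/3 (u')² dx = 512/3645, so ||u'||_L² = 16*sqrt(10)/135.
Ratio ||u||_L² / ||u'||_L² = 2*sqrt(14)/21.
Sharp Poincaré constant on H^1_0(0, 4/3) is C_P = L/π = 4/(3*π), achieved by sin(3*π/4·x).
A polynomial bump cannot attain the sharp Poincaré constant (only the first sine eigenfunction does), so the ratio is strictly less than C_P, consistent with ||u||_L² ≤ C_P ||u'||_L².


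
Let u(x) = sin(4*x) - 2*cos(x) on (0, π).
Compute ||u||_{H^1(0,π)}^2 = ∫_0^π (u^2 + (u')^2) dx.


||u||_{H^1(0,π)}^2 = -64/15 + 25*π/2

u'(x) = 2*sin(x) + 4*cos(4*x).
Expand u² and (u')² and integrate term by term on (0, π), using: for integers n ≥ 1, ∫_0^π sin²(nx) dx = ∫_0^π cos²(nx) dx = π/2; for n ≠ n', ∫_0^π sin(nx)sin(n'x) dx = ∫_0^π cos(nx)cos(n'x) dx = 0; and by product-to-sum, ∫_0^π sin(nx)cos(n'x) dx = ½∫_0^π [sin((n+n')x) + sin((n−n')x)] dx, which is 0 when n+n' is even and 2n/(n²−n'²) when n+n' is odd (it need not vanish on (0, π)).
  u² squared terms: (-2)²·∫cos(x)² dx = 4·π/2 = 2*π;  (1)²·∫sin(4x)² dx = 1·π/2 = π/2.
  u² cross terms: 2·(-2)·(1)·∫cos(x)·sin(4x) dx = -4·(8/15) = -32/15.
  So ∫_0^π u² dx = 2*π + π/2 − 32/15 = -32/15 + 5*π/2.
  (u')² squared terms: (2)²·∫sin(x)² dx = 4·π/2 = 2*π;  (4)²·∫cos(4x)² dx = 16·π/2 = 8*π.
  (u')² cross terms: 2·(2)·(4)·∫sin(x)·cos(4x) dx = 16·(-2/15) = -32/15.
  So ∫_0^π (u')² dx = 2*π + 8*π − 32/15 = -32/15 + 10*π.
||u||_{H^1}^2 = (-32/15 + 5*π/2) + (-32/15 + 10*π) = -64/15 + 25*π/2.


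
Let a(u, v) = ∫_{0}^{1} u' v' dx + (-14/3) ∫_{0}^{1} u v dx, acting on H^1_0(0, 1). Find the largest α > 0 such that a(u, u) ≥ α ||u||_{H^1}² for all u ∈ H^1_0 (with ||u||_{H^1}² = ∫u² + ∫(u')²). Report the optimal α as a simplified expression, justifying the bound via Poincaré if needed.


α = (-14/3 + π^2)/(1 + π^2)

Coercivity of a(·,·) on H^1_0(0, 1) means a(u, u) ≥ α ||u||_{H^1}² for every u ∈ H^1_0.
The interval has length L = 1, and Poincaré/coercivity depend only on L. Here a(u, u) = ∫(u')² + (-14/3)·∫u².
Here c = -14/3 < 0 with |c| < (π/L)² = π^2, so coercivity still holds. The condition a(u,u) ≥ α||u||_{H^1}² reads (1−α)∫(u')² ≥ (α−c)∫u². Any admissible α is ≤ 1 (rapidly oscillating u have ∫u²/∫(u')² → 0), and α = 1 would force 0 ≥ (1−c)∫u², impossible since c < 1; so 1−α > 0. By the sharp Poincaré inequality on H^1_0 of an interval of length L, ∫(u')² ≥ (π/L)²∫u² with equality for the first sine mode sin(π(x−x₀)/L) (x₀ the left endpoint), so the inequality holds for all u iff (1−α)(π/L)² ≥ α − c, i.e. α ≤ ((π/L)² + c)/((π/L)² + 1) = (1 + c(L/π)²)/(1 + (L/π)²). (Direct route, valid since c ≤ 0: Poincaré gives c∫u² ≥ c(L/π)²∫(u')², so a(u,u) ≥ (1 + c(L/π)²)∫(u')², while ||u||_{H^1}² ≤ (1 + (L/π)²)∫(u')²; dividing yields the same α.) With (π/L)² = π^2 and c = -14/3, the largest admissible constant is α = ((π/L)² + c)/((π/L)² + 1).
Simplifying, α = (-14/3 + π^2)/(1 + π^2).


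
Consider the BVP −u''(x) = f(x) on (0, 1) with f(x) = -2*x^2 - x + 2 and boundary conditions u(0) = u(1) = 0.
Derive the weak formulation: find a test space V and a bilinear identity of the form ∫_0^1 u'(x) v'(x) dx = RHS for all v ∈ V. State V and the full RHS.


V = H^1_0(0, 1) (so v(0) = v(1) = 0); weak form: ∫_0^1 u'v' dx = ∫_0^1 (-2*x^2 - x + 2) v dx for all v ∈ V.

Multiply both sides by a test function v and integrate from 0 to 1:
  ∫_0^1 −u''(x) v(x) dx = ∫_0^1 f(x) v(x) dx.
Integrate the LHS by parts once:
  ∫_0^1 −u'' v dx = −[u'(x) v(x)]_0^1 + ∫_0^1 u'(x) v'(x) dx.
Thus ∫_0^1 u'(x) v'(x) dx = ∫_0^1 f(x) v(x) dx + [u'(x) v(x)]_0^1.
Choose V so that boundary terms are either known or forced to vanish.
u is Dirichlet: u(0) = u(1) = 0. Let V = H^1_0(0, 1); then v(0) = v(1) = 0, and [u' v]_0^1 = 0.
Weak formulation: find u (satisfying any essential BC) such that ∫_0^1 u'(x) v'(x) dx = ∫_0^1 f v dx for all v ∈ V.
Substituting f(x) = -2*x^2 - x + 2, the right-hand side is ∫_0^1 (-2*x^2 - x + 2) v dx.


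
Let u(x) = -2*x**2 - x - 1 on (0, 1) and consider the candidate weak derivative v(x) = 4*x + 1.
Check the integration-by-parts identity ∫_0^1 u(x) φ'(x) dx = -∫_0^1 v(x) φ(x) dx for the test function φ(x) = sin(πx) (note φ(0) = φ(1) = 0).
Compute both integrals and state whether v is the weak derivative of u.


LHS = 6/π, RHS = -6/π. No, v is not the weak derivative of u.

u(x) = -2*x**2 - x - 1, classical derivative u'(x) = -4*x - 1.
φ(x) = sin(πx), so φ'(x) = π*cos(π*x).
Note φ(0) = φ(1) = 0, so the boundary term u·φ vanishes.
LHS = ∫_0^1 u(x) φ'(x) dx = ∫_0^1 (-2*π*x^2*cos(π*x) - π*x*cos(π*x) - π*cos(π*x)) dx. Term by term:
  ∫_0^1 -π*cos(π*x) dx = 0;  ∫_0^1 -π*x*cos(π*x) dx = 2/π;  ∫_0^1 -2*π*x^2*cos(π*x) dx = 4/π.
Sum: 0 + 2/π + 4/π = 6/π.
So LHS = 6/π.
∫_0^1 v(x) φ(x) dx = ∫_0^1 (4*x*sin(π*x) + sin(π*x)) dx. Term by term:
  ∫_0^1 4*x*sin(π*x) dx = 4/π;  ∫_0^1 sin(π*x) dx = 2/π.
Sum: 4/π + 2/π = 6/π.
So RHS = -∫_0^1 v(x) φ(x) dx = -6/π.
LHS − RHS = 12/π ≠ 0, so the identity fails.
(For a valid weak derivative the identity must hold for EVERY test function, in particular this one. The failure shows v is NOT the weak derivative of u.)
Correct weak derivative would be u'(x) = -4*x - 1.


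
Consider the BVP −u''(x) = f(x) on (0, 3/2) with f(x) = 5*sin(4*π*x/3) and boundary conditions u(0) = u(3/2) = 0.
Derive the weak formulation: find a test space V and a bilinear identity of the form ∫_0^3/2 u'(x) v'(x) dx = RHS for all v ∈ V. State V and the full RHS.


V = H^1_0(0, 3/2) (so v(0) = v(3/2) = 0); weak form: ∫_0^3/2 u'v' dx = ∫_0^3/2 (5*sin(4*π*x/3)) v dx for all v ∈ V.

Multiply both sides by a test function v and integrate from 0 to 3/2:
  ∫_0^3/2 −u''(x) v(x) dx = ∫_0^3/2 f(x) v(x) dx.
Integrate the LHS by parts once:
  ∫_0^3/2 −u'' v dx = −[u'(x) v(x)]_0^3/2 + ∫_0^3/2 u'(x) v'(x) dx.
Thus ∫_0^3/2 u'(x) v'(x) dx = ∫_0^3/2 f(x) v(x) dx + [u'(x) v(x)]_0^3/2.
Choose V so that boundary terms are either known or forced to vanish.
u is Dirichlet: u(0) = u(3/2) = 0. Let V = H^1_0(0, 3/2); then v(0) = v(3/2) = 0, and [u' v]_0^3/2 = 0.
Weak formulation: find u (satisfying any essential BC) such that ∫_0^3/2 u'(x) v'(x) dx = ∫_0^3/2 f v dx for all v ∈ V.
Substituting f(x) = 5*sin(4*π*x/3), the right-hand side is ∫_0^3/2 (5*sin(4*π*x/3)) v dx.


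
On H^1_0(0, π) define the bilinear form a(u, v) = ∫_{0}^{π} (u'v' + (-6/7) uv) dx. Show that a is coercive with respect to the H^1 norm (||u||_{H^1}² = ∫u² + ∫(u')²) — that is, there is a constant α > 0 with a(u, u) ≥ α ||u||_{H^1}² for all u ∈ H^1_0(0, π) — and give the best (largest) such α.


α = 1/14

Coercivity of a(·,·) on H^1_0(0, π) means a(u, u) ≥ α ||u||_{H^1}² for every u ∈ H^1_0.
The interval has length L = π, and Poincaré/coercivity depend only on L. Here a(u, u) = ∫(u')² + (-6/7)·∫u².
Here c = -6/7 < 0 with |c| < (π/L)² = 1, so coercivity still holds. The condition a(u,u) ≥ α||u||_{H^1}² reads (1−α)∫(u')² ≥ (α−c)∫u². Any admissible α is ≤ 1 (rapidly oscillating u have ∫u²/∫(u')² → 0), and α = 1 would force 0 ≥ (1−c)∫u², impossible since c < 1; so 1−α > 0. By the sharp Poincaré inequality on H^1_0 of an interval of length L, ∫(u')² ≥ (π/L)²∫u² with equality for the first sine mode sin(π(x−x₀)/L) (x₀ the left endpoint), so the inequality holds for all u iff (1−α)(π/L)² ≥ α − c, i.e. α ≤ ((π/L)² + c)/((π/L)² + 1) = (1 + c(L/π)²)/(1 + (L/π)²). (Direct route, valid since c ≤ 0: Poincaré gives c∫u² ≥ c(L/π)²∫(u')², so a(u,u) ≥ (1 + c(L/π)²)∫(u')², while ||u||_{H^1}² ≤ (1 + (L/π)²)∫(u')²; dividing yields the same α.) With (π/L)² = 1 and c = -6/7, the largest admissible constant is α = ((π/L)² + c)/((π/L)² + 1).
Simplifying, α = 1/14.


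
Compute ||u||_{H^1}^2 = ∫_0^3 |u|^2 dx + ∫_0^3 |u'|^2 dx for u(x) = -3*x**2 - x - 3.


||u||_{H^1}^2 = 11649/10

The H^1 norm (squared) on an interval (0, L) is
  ||u||_{H^1}^2 = ∫_0^L u(x)^2 dx + ∫_0^L u'(x)^2 dx.
Compute u'(x) = -6*x - 1.
Then u(x)^2 = 9*x**4 + 6*x**3 + 19*x**2 + 6*x + 9 and u'(x)^2 = 36*x**2 + 12*x + 1.
Integrate each monomial from 0 to 3 using ∫_0^3 c·x^n dx = c·3^(n+1)/(n+1):
  ∫_0^3 u(x)^2 dx = ∫_0^3 (9*x^4 + 6*x^3 + 19*x^2 + 6*x + 9) dx. Term by term:
    ∫_0^3 9*x^4 dx = 2187/5;  ∫_0^3 6*x^3 dx = 243/2;  ∫_0^3 19*x^2 dx = 171;
    ∫_0^3 6*x dx = 27;  ∫_0^3 9 dx = 27.
  Sum: 2187/5 + 243/2 + 171 + 27 + 27 = 7839/10.
  ∫_0^3 u'(x)^2 dx = ∫_0^3 (36*x^2 + 12*x + 1) dx. Term by term:
    ∫_0^3 36*x^2 dx = 324;  ∫_0^3 12*x dx = 54;  ∫_0^3 1 dx = 3.
  Sum: 324 + 54 + 3 = 381.
Adding: ||u||_{H^1}^2 = 7839/10 + 381 = 11649/10.


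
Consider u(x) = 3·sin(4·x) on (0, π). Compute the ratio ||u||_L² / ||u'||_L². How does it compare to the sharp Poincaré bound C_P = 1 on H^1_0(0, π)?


||u||_L² / ||u'||_L² = 1/4 < C_P = 1.

u(x) = 3·sin(4·x), so u'(x) = 12*cos(4*x).
Writing u(x) = A·sin(kπx/L) with A = 3 and k = 4, use ∫_0^L sin²(kπx/L) dx = L/2 and ∫_0^L cos²(kπx/L) dx = L/2.
u² = 9·sin²(4·x) and (u')² = 144·cos²(4·x), and each of sin², cos² integrates to L/2 = π/2 over (0, π).
∫_0^π u² dx = 9*π/2, so ||u||_L² = 3*sqrt(2)*sqrt(π)/2.
∫_0^π (u')² dx = 72*π, so ||u'||_L² = 6*sqrt(2)*sqrt(π).
Ratio ||u||_L² / ||u'||_L² = 1/4.
Sharp Poincaré constant on H^1_0(0, π) is C_P = L/π = 1, achieved by sin(x).
This is the k = 4 harmonic; the ratio L/(kπ) is strictly less than C_P = L/π, consistent with the sharp inequality ||u||_L² ≤ C_P ||u'||_L².


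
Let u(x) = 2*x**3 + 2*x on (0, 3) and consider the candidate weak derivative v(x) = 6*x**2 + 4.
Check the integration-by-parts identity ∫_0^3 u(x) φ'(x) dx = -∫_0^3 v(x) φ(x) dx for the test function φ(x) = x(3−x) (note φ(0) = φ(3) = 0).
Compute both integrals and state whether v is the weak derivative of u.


LHS = -819/10, RHS = -909/10. No, v is not the weak derivative of u.

u(x) = 2*x**3 + 2*x, classical derivative u'(x) = 6*x**2 + 2.
φ(x) = x(3−x), so φ'(x) = 3 - 2*x.
Note φ(0) = φ(3) = 0, so the boundary term u·φ vanishes.
LHS = ∫_0^3 u(x) φ'(x) dx = ∫_0^3 (-4*x^4 + 6*x^3 - 4*x^2 + 6*x) dx. Term by term:
  ∫_0^3 -4*x^4 dx = -972/5;  ∫_0^3 6*x^3 dx = 243/2;  ∫_0^3 -4*x^2 dx = -36;
  ∫_0^3 6*x dx = 27.
Sum: -972/5 + 243/2 − 36 + 27 = -819/10.
So LHS = -819/10.
∫_0^3 v(x) φ(x) dx = ∫_0^3 (-6*x^4 + 18*x^3 - 4*x^2 + 12*x) dx. Term by term:
  ∫_0^3 -6*x^4 dx = -1458/5;  ∫_0^3 18*x^3 dx = 729/2;  ∫_0^3 -4*x^2 dx = -36;
  ∫_0^3 12*x dx = 54.
Sum: -1458/5 + 729/2 − 36 + 54 = 909/10.
So RHS = -∫_0^3 v(x) φ(x) dx = -909/10.
LHS − RHS = 9 ≠ 0, so the identity fails.
(For a valid weak derivative the identity must hold for EVERY test function, in particular this one. The failure shows v is NOT the weak derivative of u.)
Correct weak derivative would be u'(x) = 6*x**2 + 2.


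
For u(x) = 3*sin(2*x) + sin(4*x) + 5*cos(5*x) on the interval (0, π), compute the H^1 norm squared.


||u||_{H^1(0,π)}^2 = -23920/63 + 356*π

u'(x) = -25*sin(5*x) + 6*cos(2*x) + 4*cos(4*x).
Expand u² and (u')² and integrate term by term on (0, π), using: for integers n ≥ 1, ∫_0^π sin²(nx) dx = ∫_0^π cos²(nx) dx = π/2; for n ≠ n', ∫_0^π sin(nx)sin(n'x) dx = ∫_0^π cos(nx)cos(n'x) dx = 0; and by product-to-sum, ∫_0^π sin(nx)cos(n'x) dx = ½∫_0^π [sin((n+n')x) + sin((n−n')x)] dx, which is 0 when n+n' is even and 2n/(n²−n'²) when n+n' is odd (it need not vanish on (0, π)).
  u² squared terms: (3)²·∫sin(2x)² dx = 9·π/2 = 9*π/2;  (5)²·∫cos(5x)² dx = 25·π/2 = 25*π/2;  (1)²·∫sin(4x)² dx = 1·π/2 = π/2.
  u² cross terms: 2·(3)·(5)·∫sin(2x)·cos(5x) dx = 30·(-4/21) = -40/7;  2·(3)·(1)·∫sin(2x)·sin(4x) dx = 6·(0) = 0;  2·(5)·(1)·∫cos(5x)·sin(4x) dx = 10·(-8/9) = -80/9.
  So ∫_0^π u² dx = 9*π/2 + 25*π/2 + π/2 − 40/7 + 0 − 80/9 = -920/63 + 35*π/2.
  (u')² squared terms: (-25)²·∫sin(5x)² dx = 625·π/2 = 625*π/2;  (4)²·∫cos(4x)² dx = 16·π/2 = 8*π;  (6)²·∫cos(2x)² dx = 36·π/2 = 18*π.
  (u')² cross terms: 2·(-25)·(4)·∫sin(5x)·cos(4x) dx = -200·(10/9) = -2000/9;  2·(-25)·(6)·∫sin(5x)·cos(2x) dx = -300·(10/21) = -1000/7;  2·(4)·(6)·∫cos(4x)·cos(2x) dx = 48·(0) = 0.
  So ∫_0^π (u')² dx = 625*π/2 + 8*π + 18*π − 2000/9 − 1000/7 + 0 = -23000/63 + 677*π/2.
||u||_{H^1}^2 = (-920/63 + 35*π/2) + (-23000/63 + 677*π/2) = -23920/63 + 356*π.


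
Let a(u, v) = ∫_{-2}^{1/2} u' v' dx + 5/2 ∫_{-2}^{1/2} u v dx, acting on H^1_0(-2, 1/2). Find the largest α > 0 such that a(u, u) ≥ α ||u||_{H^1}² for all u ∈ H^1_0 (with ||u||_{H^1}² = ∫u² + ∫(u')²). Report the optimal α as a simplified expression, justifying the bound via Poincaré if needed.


α = 1

Coercivity of a(·,·) on H^1_0(-2, 1/2) means a(u, u) ≥ α ||u||_{H^1}² for every u ∈ H^1_0.
The interval has length L = 5/2, and Poincaré/coercivity depend only on L. Here a(u, u) = ∫(u')² + (5/2)·∫u².
Here c = 5/2 ≥ 1, so a(u,u) = ∫(u')² + c∫u² ≥ ∫(u')² + ∫u² = ||u||_{H^1}², i.e. α = 1 works. No larger α is possible: a(u,u) ≥ α||u||_{H^1}² means (1−α)∫(u')² ≥ (α−c)∫u², and for the modes u_n = sin(nπ(x−x₀)/L) (x₀ the left endpoint) one has ∫u_n²/∫(u_n')² = (L/(nπ))² → 0, so a(u_n,u_n)/||u_n||_{H^1}² → 1. Hence the optimal constant is α = 1.
Therefore α = 1.


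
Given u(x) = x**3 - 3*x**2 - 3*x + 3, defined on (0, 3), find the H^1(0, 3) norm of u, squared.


||u||_{H^1}^2 = 4887/35

The H^1 norm (squared) on an interval (0, L) is
  ||u||_{H^1}^2 = ∫_0^L u(x)^2 dx + ∫_0^L u'(x)^2 dx.
Compute u'(x) = 3*x**2 - 6*x - 3.
Then u(x)^2 = x**6 - 6*x**5 + 3*x**4 + 24*x**3 - 9*x**2 - 18*x + 9 and u'(x)^2 = 9*x**4 - 36*x**3 + 18*x**2 + 36*x + 9.
Integrate each monomial from 0 to 3 using ∫_0^3 c·x^n dx = c·3^(n+1)/(n+1):
  ∫_0^3 u(x)^2 dx = ∫_0^3 (x^6 - 6*x^5 + 3*x^4 + 24*x^3 - 9*x^2 - 18*x + 9) dx. Term by term:
    ∫_0^3 x^6 dx = 2187/7;  ∫_0^3 -6*x^5 dx = -729;  ∫_0^3 3*x^4 dx = 729/5;
    ∫_0^3 24*x^3 dx = 486;  ∫_0^3 -9*x^2 dx = -81;  ∫_0^3 -18*x dx = -81;
    ∫_0^3 9 dx = 27.
  Sum: 2187/7 − 729 + 729/5 + 486 − 81 − 81 + 27 = 2808/35.
  ∫_0^3 u'(x)^2 dx = ∫_0^3 (9*x^4 - 36*x^3 + 18*x^2 + 36*x + 9) dx. Term by term:
    ∫_0^3 9*x^4 dx = 2187/5;  ∫_0^3 -36*x^3 dx = -729;  ∫_0^3 18*x^2 dx = 162;
    ∫_0^3 36*x dx = 162;  ∫_0^3 9 dx = 27.
  Sum: 2187/5 − 729 + 162 + 162 + 27 = 297/5.
Adding: ||u||_{H^1}^2 = 2808/35 + 297/5 = 4887/35.


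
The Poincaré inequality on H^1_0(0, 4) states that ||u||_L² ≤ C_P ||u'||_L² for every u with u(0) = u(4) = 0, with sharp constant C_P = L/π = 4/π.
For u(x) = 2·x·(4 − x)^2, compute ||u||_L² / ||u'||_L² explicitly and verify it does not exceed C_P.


||u||_L² / ||u'||_L² = 2*sqrt(14)/7 < C_P = 4/π.

u(x) = 2·x·(4 − x)^2, so u'(x) = 2*(x - 4)*(3*x - 4).
u(x) = 2·x·(4 − x)^2 vanishes at x = 0 and x = 4, so u ∈ H^1_0(0, 4). Differentiate via the product rule and integrate the resulting polynomials term by term.
  ∫_0^4 u² dx = ∫_0^4 (4*x^6 - 64*x^5 + 384*x^4 - 1024*x^3 + 1024*x^2) dx. Term by term:
    ∫_0^4 4*x^6 dx = 65536/7;  ∫_0^4 -64*x^5 dx = -131072/3;  ∫_0^4 384*x^4 dx = 393216/5;
    ∫_0^4 -1024*x^3 dx = -65536;  ∫_0^4 1024*x^2 dx = 65536/3.
  Sum: 65536/7 − 131072/3 + 393216/5 − 65536 + 65536/3 = 65536/105.
  ∫_0^4 (u')² dx = ∫_0^4 (36*x^4 - 384*x^3 + 1408*x^2 - 2048*x + 1024) dx. Term by term:
    ∫_0^4 36*x^4 dx = 36864/5;  ∫_0^4 -384*x^3 dx = -24576;  ∫_0^4 1408*x^2 dx = 90112/3;
    ∫_0^4 -2048*x dx = -16384;  ∫_0^4 1024 dx = 4096.
  Sum: 36864/5 − 24576 + 90112/3 − 16384 + 4096 = 8192/15.
∫_0^4 u² dx = 65536/105, so ||u||_L² = 256*sqrt(105)/105.
∫_0^4 (u')² dx = 8192/15, so ||u'||_L² = 64*sqrt(30)/15.
Ratio ||u||_L² / ||u'||_L² = 2*sqrt(14)/7.
Sharp Poincaré constant on H^1_0(0, 4) is C_P = L/π = 4/π, achieved by sin(π/4·x).
A polynomial bump cannot attain the sharp Poincaré constant (only the first sine eigenfunction does), so the ratio is strictly less than C_P, consistent with ||u||_L² ≤ C_P ||u'||_L².


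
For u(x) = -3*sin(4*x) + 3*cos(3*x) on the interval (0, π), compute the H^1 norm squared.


||u||_{H^1(0,π)}^2 = -1440/7 + 243*π/2

u'(x) = -9*sin(3*x) - 12*cos(4*x).
Expand u² and (u')² and integrate term by term on (0, π), using: for integers n ≥ 1, ∫_0^π sin²(nx) dx = ∫_0^π cos²(nx) dx = π/2; for n ≠ n', ∫_0^π sin(nx)sin(n'x) dx = ∫_0^π cos(nx)cos(n'x) dx = 0; and by product-to-sum, ∫_0^π sin(nx)cos(n'x) dx = ½∫_0^π [sin((n+n')x) + sin((n−n')x)] dx, which is 0 when n+n' is even and 2n/(n²−n'²) when n+n' is odd (it need not vanish on (0, π)).
  u² squared terms: (-3)²·∫sin(4x)² dx = 9·π/2 = 9*π/2;  (3)²·∫cos(3x)² dx = 9·π/2 = 9*π/2.
  u² cross terms: 2·(-3)·(3)·∫sin(4x)·cos(3x) dx = -18·(8/7) = -144/7.
  So ∫_0^π u² dx = 9*π/2 + 9*π/2 − 144/7 = -144/7 + 9*π.
  (u')² squared terms: (-12)²·∫cos(4x)² dx = 144·π/2 = 72*π;  (-9)²·∫sin(3x)² dx = 81·π/2 = 81*π/2.
  (u')² cross terms: 2·(-12)·(-9)·∫cos(4x)·sin(3x) dx = 216·(-6/7) = -1296/7.
  So ∫_0^π (u')² dx = 72*π + 81*π/2 − 1296/7 = -1296/7 + 225*π/2.
||u||_{H^1}^2 = (-144/7 + 9*π) + (-1296/7 + 225*π/2) = -1440/7 + 243*π/2.


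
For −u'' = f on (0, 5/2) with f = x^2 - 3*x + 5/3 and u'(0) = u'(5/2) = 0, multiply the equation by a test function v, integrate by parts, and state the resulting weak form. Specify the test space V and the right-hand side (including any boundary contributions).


V = H^1(0, 5/2) (no boundary constraint on v; u is determined up to an additive constant); weak form: ∫_0^5/2 u'v' dx = ∫_0^5/2 (x^2 - 3*x + 5/3) v dx for all v ∈ V.

Multiply both sides by a test function v and integrate from 0 to 5/2:
  ∫_0^5/2 −u''(x) v(x) dx = ∫_0^5/2 f(x) v(x) dx.
Integrate the LHS by parts once:
  ∫_0^5/2 −u'' v dx = −[u'(x) v(x)]_0^5/2 + ∫_0^5/2 u'(x) v'(x) dx.
Thus ∫_0^5/2 u'(x) v'(x) dx = ∫_0^5/2 f(x) v(x) dx + [u'(x) v(x)]_0^5/2.
Choose V so that boundary terms are either known or forced to vanish.
u has homogeneous Neumann: u'(0) = u'(5/2) = 0. So [u' v]_0^5/2 = 0·v(5/2) − 0·v(0) = 0 for any v; take V = H^1(0, 5/2).
Weak formulation: find u (satisfying any essential BC) such that ∫_0^5/2 u'(x) v'(x) dx = ∫_0^5/2 f v dx for all v ∈ V (homogeneous Neumann, so boundary terms vanish).
Substituting f(x) = x^2 - 3*x + 5/3, the right-hand side is ∫_0^5/2 (x^2 - 3*x + 5/3) v dx.
Compatibility check (pure Neumann): taking v ≡ 1 ∈ V gives 0 = ∫_0^5/2 f dx + (0) − (0), i.e. ∫_0^5/2 f dx must equal u'(0) − u'(5/2) = 0. Indeed ∫_0^5/2 (x^2 - 3*x + 5/3) dx = 0, so the data are compatible. The solution is then unique only up to an additive constant (fix it e.g. by requiring ∫_0^5/2 u dx = 0).


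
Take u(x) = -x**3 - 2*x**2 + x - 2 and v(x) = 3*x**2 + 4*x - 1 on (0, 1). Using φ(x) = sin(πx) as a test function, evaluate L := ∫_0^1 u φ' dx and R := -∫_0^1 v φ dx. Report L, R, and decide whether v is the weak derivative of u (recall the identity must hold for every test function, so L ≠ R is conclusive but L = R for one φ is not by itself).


LHS = -12/π^3 + 5/π, RHS = -5/π + 12/π^3. No, v is not the weak derivative of u.

u(x) = -x**3 - 2*x**2 + x - 2, classical derivative u'(x) = -3*x**2 - 4*x + 1.
φ(x) = sin(πx), so φ'(x) = π*cos(π*x).
Note φ(0) = φ(1) = 0, so the boundary term u·φ vanishes.
LHS = ∫_0^1 u(x) φ'(x) dx = ∫_0^1 (-π*x^3*cos(π*x) - 2*π*x^2*cos(π*x) + π*x*cos(π*x) - 2*π*cos(π*x)) dx. Term by term:
  ∫_0^1 -2*π*cos(π*x) dx = 0;  ∫_0^1 π*x*cos(π*x) dx = -2/π;  ∫_0^1 -π*x^3*cos(π*x) dx = -12/π^3 + 3/π;
  ∫_0^1 -2*π*x^2*cos(π*x) dx = 4/π.
Sum: 0 − 2/π + -12/π^3 + 3/π + 4/π = -12/π^3 + 5/π.
So LHS = -12/π^3 + 5/π.
∫_0^1 v(x) φ(x) dx = ∫_0^1 (3*x^2*sin(π*x) + 4*x*sin(π*x) - sin(π*x)) dx. Term by term:
  ∫_0^1 -sin(π*x) dx = -2/π;  ∫_0^1 3*x^2*sin(π*x) dx = -12/π^3 + 3/π;  ∫_0^1 4*x*sin(π*x) dx = 4/π.
Sum: -2/π + -12/π^3 + 3/π + 4/π = -12/π^3 + 5/π.
So RHS = -∫_0^1 v(x) φ(x) dx = -5/π + 12/π^3.
LHS − RHS = -24/π^3 + 10/π ≠ 0, so the identity fails.
(For a valid weak derivative the identity must hold for EVERY test function, in particular this one. The failure shows v is NOT the weak derivative of u.)
Correct weak derivative would be u'(x) = -3*x**2 - 4*x + 1.


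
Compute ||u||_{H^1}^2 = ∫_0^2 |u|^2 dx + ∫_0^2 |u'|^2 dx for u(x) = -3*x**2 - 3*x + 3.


||u||_{H^1}^2 = 1368/5

The H^1 norm (squared) on an interval (0, L) is
  ||u||_{H^1}^2 = ∫_0^L u(x)^2 dx + ∫_0^L u'(x)^2 dx.
Compute u'(x) = -6*x - 3.
Then u(x)^2 = 9*x**4 + 18*x**3 - 9*x**2 - 18*x + 9 and u'(x)^2 = 36*x**2 + 36*x + 9.
Integrate each monomial from 0 to 2 using ∫_0^2 c·x^n dx = c·2^(n+1)/(n+1):
  ∫_0^2 u(x)^2 dx = ∫_0^2 (9*x^4 + 18*x^3 - 9*x^2 - 18*x + 9) dx. Term by term:
    ∫_0^2 9*x^4 dx = 288/5;  ∫_0^2 18*x^3 dx = 72;  ∫_0^2 -9*x^2 dx = -24;
    ∫_0^2 -18*x dx = -36;  ∫_0^2 9 dx = 18.
  Sum: 288/5 + 72 − 24 − 36 + 18 = 438/5.
  ∫_0^2 u'(x)^2 dx = ∫_0^2 (36*x^2 + 36*x + 9) dx. Term by term:
    ∫_0^2 36*x^2 dx = 96;  ∫_0^2 36*x dx = 72;  ∫_0^2 9 dx = 18.
  Sum: 96 + 72 + 18 = 186.
Adding: ||u||_{H^1}^2 = 438/5 + 186 = 1368/5.


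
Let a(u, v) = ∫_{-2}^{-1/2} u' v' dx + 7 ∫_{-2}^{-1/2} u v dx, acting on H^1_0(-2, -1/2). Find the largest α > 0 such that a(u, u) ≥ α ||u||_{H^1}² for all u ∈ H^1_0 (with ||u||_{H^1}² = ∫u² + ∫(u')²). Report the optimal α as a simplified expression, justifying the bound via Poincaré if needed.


α = 1

Coercivity of a(·,·) on H^1_0(-2, -1/2) means a(u, u) ≥ α ||u||_{H^1}² for every u ∈ H^1_0.
The interval has length L = 3/2, and Poincaré/coercivity depend only on L. Here a(u, u) = ∫(u')² + (7)·∫u².
Here c = 7 ≥ 1, so a(u,u) = ∫(u')² + c∫u² ≥ ∫(u')² + ∫u² = ||u||_{H^1}², i.e. α = 1 works. No larger α is possible: a(u,u) ≥ α||u||_{H^1}² means (1−α)∫(u')² ≥ (α−c)∫u², and for the modes u_n = sin(nπ(x−x₀)/L) (x₀ the left endpoint) one has ∫u_n²/∫(u_n')² = (L/(nπ))² → 0, so a(u_n,u_n)/||u_n||_{H^1}² → 1. Hence the optimal constant is α = 1.
Therefore α = 1.


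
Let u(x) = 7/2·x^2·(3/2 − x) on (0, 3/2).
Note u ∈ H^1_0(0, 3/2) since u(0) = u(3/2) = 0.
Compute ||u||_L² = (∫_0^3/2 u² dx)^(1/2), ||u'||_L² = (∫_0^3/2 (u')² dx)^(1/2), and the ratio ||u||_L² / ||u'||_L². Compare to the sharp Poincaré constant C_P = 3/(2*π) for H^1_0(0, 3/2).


||u||_L² / ||u'||_L² = 3*sqrt(14)/28 < C_P = 3/(2*π).

u(x) = 7/2·x^2·(3/2 − x), so u'(x) = 21*x*(1 - x)/2.
u(x) = 7/2·x^2·(3/2 − x) vanishes at x = 0 and x = 3/2, so u ∈ H^1_0(0, 3/2). Differentiate via the product rule and integrate the resulting polynomials term by term.
  ∫_0^3/2 u² dx = ∫_0^3/2 (49*x^6/4 - 147*x^5/4 + 441*x^4/16) dx. Term by term:
    ∫_0^3/2 49*x^6/4 dx = 15309/512;  ∫_0^3/2 -147*x^5/4 dx = -35721/512;  ∫_0^3/2 441*x^4/16 dx = 107163/2560.
  Sum: 15309/512 − 35721/512 + 107163/2560 = 5103/2560.
  ∫_0^3/2 (u')² dx = ∫_0^3/2 (441*x^4/4 - 441*x^3/2 + 441*x^2/4) dx. Term by term:
    ∫_0^3/2 441*x^4/4 dx = 107163/640;  ∫_0^3/2 -441*x^3/2 dx = -35721/128;  ∫_0^3/2 441*x^2/4 dx = 3969/32.
  Sum: 107163/640 − 35721/128 + 3969/32 = 3969/320.
∫_0^3/2 u² dx = 5103/2560, so ||u||_L² = 27*sqrt(70)/160.
∫_0^3/2 (u')² dx = 3969/320, so ||u'||_L² = 63*sqrt(5)/40.
Ratio ||u||_L² / ||u'||_L² = 3*sqrt(14)/28.
Sharp Poincaré constant on H^1_0(0, 3/2) is C_P = L/π = 3/(2*π), achieved by sin(2*π/3·x).
A polynomial bump cannot attain the sharp Poincaré constant (only the first sine eigenfunction does), so the ratio is strictly less than C_P, consistent with ||u||_L² ≤ C_P ||u'||_L².


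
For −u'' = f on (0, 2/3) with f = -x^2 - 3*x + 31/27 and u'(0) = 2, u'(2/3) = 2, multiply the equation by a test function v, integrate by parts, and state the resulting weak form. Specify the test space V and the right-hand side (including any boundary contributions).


V = H^1(0, 2/3) (v unrestricted at boundary; u is determined up to an additive constant); weak form: ∫_0^2/3 u'v' dx = ∫_0^2/3 (-x^2 - 3*x + 31/27) v dx + 2·v(2/3) − 2·v(0) for all v ∈ V.

Multiply both sides by a test function v and integrate from 0 to 2/3:
  ∫_0^2/3 −u''(x) v(x) dx = ∫_0^2/3 f(x) v(x) dx.
Integrate the LHS by parts once:
  ∫_0^2/3 −u'' v dx = −[u'(x) v(x)]_0^2/3 + ∫_0^2/3 u'(x) v'(x) dx.
Thus ∫_0^2/3 u'(x) v'(x) dx = ∫_0^2/3 f(x) v(x) dx + [u'(x) v(x)]_0^2/3.
Choose V so that boundary terms are either known or forced to vanish.
u has inhomogeneous Neumann u'(0) = 2, u'(2/3) = 2. [u' v]_0^2/3 = (2)·v(2/3) − (2)·v(0) = 2·v(2/3) − 2·v(0). Take V = H^1(0, 2/3); boundary term becomes part of RHS.
Weak formulation: find u (satisfying any essential BC) such that ∫_0^2/3 u'(x) v'(x) dx = ∫_0^2/3 f v dx + 2·v(2/3) − 2·v(0) for all v ∈ V (Neumann data are natural BCs: they enter the RHS as boundary terms).
Substituting f(x) = -x^2 - 3*x + 31/27, the right-hand side is ∫_0^2/3 (-x^2 - 3*x + 31/27) v dx + 2·v(2/3) − 2·v(0).
Compatibility check (pure Neumann): taking v ≡ 1 ∈ V gives 0 = ∫_0^2/3 f dx + (2) − (2), i.e. ∫_0^2/3 f dx must equal u'(0) − u'(2/3) = 0. Indeed ∫_0^2/3 (-x^2 - 3*x + 31/27) dx = 0, so the data are compatible. The solution is then unique only up to an additive constant (fix it e.g. by requiring ∫_0^2/3 u dx = 0).
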